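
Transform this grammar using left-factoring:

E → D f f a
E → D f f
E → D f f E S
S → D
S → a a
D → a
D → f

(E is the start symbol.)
E → D f f E'
E' → a
E' → ε
E' → E S
S → D
S → a a
D → a
D → f

Left-factoring transforms A → αβ₁ | αβ₂ into A → αA' and A' → β₁ | β₂
(α is the longest common prefix among the alternatives). Repeat until
no nonterminal has two alternatives with a common prefix.

Round 1: E has alternatives sharing prefix 'D f f'. Introduce E': E → D f f E'
  Add: E' → a
  Add: E' → ε
  Add: E' → E S

No remaining common prefixes — done.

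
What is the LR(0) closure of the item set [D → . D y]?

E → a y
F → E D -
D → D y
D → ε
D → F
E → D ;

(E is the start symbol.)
{ [D → . D y], [D → . F], [D → .], [E → . D ;], [E → . a y], [F → . E D -] }

Start with: [D → . D y]
  [D → . D y] has the dot before D: add [D → .], [D → . F]
  [D → . F] has the dot before F: add [F → . E D -]
  [F → . E D -] has the dot before E: add [E → . a y], [E → . D ;]
No further items can be added.

CLOSURE = { [D → . D y], [D → . F], [D → .], [E → . D ;], [E → . a y], [F → . E D -] }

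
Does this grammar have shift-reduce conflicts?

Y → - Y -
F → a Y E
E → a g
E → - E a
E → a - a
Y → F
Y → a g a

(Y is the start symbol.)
A shift-reduce conflict occurs when an LR(0) state has both:
  - a complete (reduce) item [A → α .] (dot at the end), and
  - a shift item [B → β . c γ] (dot before a terminal).

Augment with Y' → Y and build the canonical LR(0) collection (I0 = CLOSURE({[Y' → . Y]}), then GOTO on every symbol after a dot until no new states appear). It has 18 states:
  I0: { [F → . a Y E], [Y → . - Y -], [Y → . F], [Y → . a g a], [Y' → . Y] }  — shift
  I1: { [F → . a Y E], [Y → - . Y -], [Y → . - Y -], [Y → . F], [Y → . a g a] }  — shift
  I2: { [Y → F .] }  — reduce
  I3: { [Y' → Y .] }  — accept
  I4: { [F → . a Y E], [F → a . Y E], [Y → . - Y -], [Y → . F], [Y → . a g a], [Y → a . g a] }  — shift
  I5: { [E → . - E a], [E → . a - a], [E → . a g], [F → a Y . E] }  — shift
  I6: { [Y → a g . a] }  — shift
  I7: { [Y → a g a .] }  — reduce
  I8: { [E → - . E a], [E → . - E a], [E → . a - a], [E → . a g] }  — shift
  I9: { [F → a Y E .] }  — reduce
  I10: { [E → a . - a], [E → a . g] }  — shift
  I11: { [E → a - . a] }  — shift
  I12: { [E → a g .] }  — reduce
  I13: { [E → a - a .] }  — reduce
  I14: { [E → - E . a] }  — shift
  I15: { [E → - E a .] }  — reduce
  I16: { [Y → - Y . -] }  — shift
  I17: { [Y → - Y - .] }  — reduce

No state contains both a complete item and a shift item.

Answer: No shift-reduce conflicts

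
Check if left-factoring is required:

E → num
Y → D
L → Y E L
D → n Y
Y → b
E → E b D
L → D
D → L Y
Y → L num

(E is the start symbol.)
No, left-factoring is not needed

Left-factoring is needed when two productions for the same non-terminal
share a common prefix on the right-hand side.

Productions for E:
  E → num
  E → E b D
Productions for Y:
  Y → D
  Y → b
  Y → L num
Productions for L:
  L → Y E L
  L → D
Productions for D:
  D → n Y
  D → L Y

No common prefixes found.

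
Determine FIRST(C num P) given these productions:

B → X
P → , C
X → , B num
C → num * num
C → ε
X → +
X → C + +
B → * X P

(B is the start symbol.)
{ 'num' }

FIRST sets of the non-terminals involved (from the grammar, by fixed-point iteration):
  FIRST(C) = { 'num', ε }

To compute FIRST(C num P), process the symbols left to right:
Symbol C is a non-terminal. Add FIRST(C) \ {ε} = { 'num' }
C is nullable (ε ∈ FIRST(C)), continue to the next symbol.
Symbol num is a terminal. Add 'num' and stop.
FIRST(C num P) = { 'num' }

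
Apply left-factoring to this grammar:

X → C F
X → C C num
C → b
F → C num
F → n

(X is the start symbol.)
Left-factoring transforms A → αβ₁ | αβ₂ into A → αA' and A' → β₁ | β₂
(α is the longest common prefix among the alternatives). Repeat until
no nonterminal has two alternatives with a common prefix.

Round 1: X has alternatives sharing prefix 'C'. Introduce X': X → C X'
  Add: X' → F
  Add: X' → C num

No remaining common prefixes — done.

Resulting grammar:
X → C X'
X' → F
X' → C num
C → b
F → C num
F → n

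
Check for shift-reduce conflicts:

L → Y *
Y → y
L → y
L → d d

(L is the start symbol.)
No shift-reduce conflicts

A shift-reduce conflict occurs when an LR(0) state has both:
  - a complete (reduce) item [A → α .] (dot at the end), and
  - a shift item [B → β . c γ] (dot before a terminal).

Augment with L' → L and build the canonical LR(0) collection (I0 = CLOSURE({[L' → . L]}), then GOTO on every symbol after a dot until no new states appear). It has 7 states:
  I0: { [L → . Y *], [L → . d d], [L → . y], [L' → . L], [Y → . y] }  — shift
  I1: { [L' → L .] }  — accept
  I2: { [L → Y . *] }  — shift
  I3: { [L → d . d] }  — shift
  I4: { [L → y .], [Y → y .] }  — 2 reduces
  I5: { [L → d d .] }  — reduce
  I6: { [L → Y * .] }  — reduce

No state contains both a complete item and a shift item.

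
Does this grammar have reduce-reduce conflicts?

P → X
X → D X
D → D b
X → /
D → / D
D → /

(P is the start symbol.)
Yes — I1: [D → / .] vs [X → / .]

A reduce-reduce conflict occurs when an LR(0) state has two complete items [A → α .] and [B → β .] — both call for a reduction, and with no lookahead the parser cannot choose between them.

Augment with P' → P and build the canonical LR(0) collection (I0 = CLOSURE({[P' → . P]}), then GOTO on every symbol after a dot until no new states appear). It has 9 states:
  I0: { [D → . / D], [D → . /], [D → . D b], [P → . X], [P' → . P], [X → . /], [X → . D X] }  — shift
  I1: { [D → . / D], [D → . /], [D → . D b], [D → / . D], [D → / .], [X → / .] }  — shift, 2 reduces
  I2: { [D → . / D], [D → . /], [D → . D b], [D → D . b], [X → . /], [X → . D X], [X → D . X] }  — shift
  I3: { [P' → P .] }  — accept
  I4: { [P → X .] }  — reduce
  I5: { [X → D X .] }  — reduce
  I6: { [D → D b .] }  — reduce
  I7: { [D → . / D], [D → . /], [D → . D b], [D → / . D], [D → / .] }  — shift, reduce
  I8: { [D → / D .], [D → D . b] }  — shift, reduce

I1 contains complete items [D → / .], [X → / .] — reduce-reduce conflict.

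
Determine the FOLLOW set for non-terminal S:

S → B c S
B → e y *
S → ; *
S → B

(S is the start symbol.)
{ $ }

To compute FOLLOW(S), find every occurrence of S on a right-hand side N → α S β: add FIRST(β) \ {ε}, and if β is empty or nullable also add FOLLOW(N). Iterate to a fixed point.

S is the start symbol, so $ ∈ FOLLOW(S).
In S → B c S: S is at the end; this adds FOLLOW(S) to itself — nothing new

Taking the union: FOLLOW(S) = { $ }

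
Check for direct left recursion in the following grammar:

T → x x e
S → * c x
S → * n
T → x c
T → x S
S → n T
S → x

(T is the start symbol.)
T → x x e: starts with x
S → * c x: starts with '*'
S → * n: starts with '*'
T → x c: starts with x
T → x S: starts with x
S → n T: starts with n
S → x: starts with x

No direct left recursion found.

Answer: No direct left recursion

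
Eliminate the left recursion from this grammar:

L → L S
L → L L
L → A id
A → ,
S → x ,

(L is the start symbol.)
L is directly left-recursive. The standard transformation for
  A → A α₁ | ... | A α_m | β₁ | ... | β_n
is
  A  → β₁ A' | ... | β_n A'
  A' → α₁ A' | ... | α_m A' | ε

L → A id becomes L → A id L'
L → L S becomes L' → S L'
L → L L becomes L' → L L'
Add L' → ε

Productions for other non-terminals are unchanged:
  A → ,
  S → x ,

Resulting grammar:
L → A id L'
L' → S L'
L' → L L'
L' → ε
A → ,
S → x ,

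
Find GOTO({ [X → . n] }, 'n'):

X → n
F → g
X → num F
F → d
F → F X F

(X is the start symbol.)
{ [X → n .] }

GOTO(I, 'n') = CLOSURE({ [A → αX.β] : [A → α.Xβ] ∈ I, X = 'n' })

Items with dot before 'n', with the dot advanced:
  [X → . n] → [X → n .]
Closure adds nothing (no advanced item has the dot before a non-terminal).

GOTO = { [X → n .] }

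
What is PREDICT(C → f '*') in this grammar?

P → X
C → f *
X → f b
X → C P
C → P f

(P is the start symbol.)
PREDICT(C → f '*') = (FIRST(RHS) \ {ε}) ∪ (FOLLOW(C) if ε ∈ FIRST(RHS), i.e. RHS ⇒* ε)
FIRST(f '*') = { 'f' }
ε ∉ FIRST(f '*'), so FOLLOW(C) is not added.
PREDICT(C → f '*') = { 'f' }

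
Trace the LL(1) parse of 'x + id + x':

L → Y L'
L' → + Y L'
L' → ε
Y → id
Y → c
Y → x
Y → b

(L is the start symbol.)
LL(1) parsing maintains a stack (initially the start symbol over $) and the input. At each step: if the stack top is a terminal, match it against the current input token; if it is a non-terminal N, replace it with the RHS of M[N, lookahead] (the unique production whose predict set contains the lookahead).

Stack is shown with the top on the left.

Stack     Input         Action
------------------------------
L $       x + id + x $  output L → Y L'
Y L' $    x + id + x $  output Y → x
x L' $    x + id + x $  match 'x'
L' $      + id + x $    output L' → + Y L'
+ Y L' $  + id + x $    match '+'
Y L' $    id + x $      output Y → id
id L' $   id + x $      match 'id'
L' $      + x $         output L' → + Y L'
+ Y L' $  + x $         match '+'
Y L' $    x $           output Y → x
x L' $    x $           match 'x'
L' $      $             output L' → ε
$         $             accept

The string is accepted.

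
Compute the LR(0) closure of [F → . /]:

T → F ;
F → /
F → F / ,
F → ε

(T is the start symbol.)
{ [F → . /] }

To compute CLOSURE, for each item [A → α.Bβ] where B is a non-terminal, add [B → .γ] for all productions B → γ; repeat for the newly added items until nothing changes.

Start with: [F → . /]
The dot precedes the terminal '/', so nothing is added.

CLOSURE = { [F → . /] }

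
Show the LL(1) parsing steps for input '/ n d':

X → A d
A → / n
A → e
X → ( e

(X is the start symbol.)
Stack is shown with the top on the left.

Stack    Input    Action
------------------------
X $      / n d $  output X → A d
A d $    / n d $  output A → / n
/ n d $  / n d $  match '/'
n d $    n d $    match 'n'
d $      d $      match 'd'
$        $        accept

The string is accepted.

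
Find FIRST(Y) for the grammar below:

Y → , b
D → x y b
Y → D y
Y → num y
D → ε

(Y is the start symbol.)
{ ',', 'num', 'x', 'y' }

To compute FIRST(Y), examine every production with Y on the left-hand side, reading each right-hand side left to right until a non-nullable symbol is reached.

FIRST sets of the other non-terminals involved (by the same procedure, iterated to a fixed point):
  FIRST(D) = { 'x', ε }

From Y → , b:
  - ',' is a terminal: add ',' and stop
From Y → D y:
  - D is a non-terminal: add FIRST(D) \ {ε} = { 'x' }
    D is nullable, so continue to the next symbol
  - y is a terminal: add 'y' and stop
From Y → num y:
  - num is a terminal: add 'num' and stop

Collecting: FIRST(Y) = { ',', 'num', 'x', 'y' }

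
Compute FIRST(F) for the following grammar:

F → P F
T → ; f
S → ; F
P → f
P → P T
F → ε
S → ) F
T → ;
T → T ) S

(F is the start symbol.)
{ 'f', ε }

To compute FIRST(F), examine every production with F on the left-hand side, reading each right-hand side left to right until a non-nullable symbol is reached.

FIRST sets of the other non-terminals involved (by the same procedure, iterated to a fixed point):
  FIRST(P) = { 'f' }

From F → P F:
  - P is a non-terminal: add FIRST(P) \ {ε} = { 'f' }
    P is not nullable, so stop
From F → ε:
  - ε-production, so ε ∈ FIRST(F)

Collecting: FIRST(F) = { 'f', ε }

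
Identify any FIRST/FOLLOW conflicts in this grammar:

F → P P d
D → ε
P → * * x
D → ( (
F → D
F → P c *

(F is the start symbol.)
No FIRST/FOLLOW conflicts.

A FIRST/FOLLOW conflict occurs when a non-terminal N has a nullable alternative N → β (β ⇒* ε) and another alternative N → α with FIRST(α) ∩ FOLLOW(N) ≠ ∅: on such a lookahead the parser cannot decide between expanding α and letting N vanish via β.

Nullable non-terminals: D, F.
FIRST sets used below: FIRST(P) = { '*' }, FIRST(D) = { '(', ε }

D: nullable alternative(s) D → ε; FOLLOW(D) = { $ }
  D → ε: FIRST \ {ε} = { } — this is the only nullable alternative, skip
  D → ( (: FIRST \ {ε} = { '(' } — disjoint from FOLLOW(D)

F: nullable alternative(s) F → D; FOLLOW(F) = { $ }
  F → P P d: FIRST \ {ε} = { '*' } — disjoint from FOLLOW(F)
  F → D: FIRST \ {ε} = { '(' } — this is the only nullable alternative, skip
  F → P c *: FIRST \ {ε} = { '*' } — disjoint from FOLLOW(F)

P has no nullable alternative, so no FIRST/FOLLOW check is needed there.

No FIRST/FOLLOW conflicts found.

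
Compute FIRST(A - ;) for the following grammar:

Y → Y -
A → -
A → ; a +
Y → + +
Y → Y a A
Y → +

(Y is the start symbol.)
{ '-', ';' }

FIRST sets of the non-terminals involved (from the grammar, by fixed-point iteration):
  FIRST(A) = { '-', ';' }

To compute FIRST(A - ;), process the symbols left to right:
Symbol A is a non-terminal. Add FIRST(A) \ {ε} = { '-', ';' }
A is not nullable (ε ∉ FIRST(A)), so stop here.
FIRST(A - ;) = { '-', ';' }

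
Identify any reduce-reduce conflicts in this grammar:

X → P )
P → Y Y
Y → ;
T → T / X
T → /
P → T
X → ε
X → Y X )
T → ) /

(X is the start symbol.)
A reduce-reduce conflict occurs when an LR(0) state has two complete items [A → α .] and [B → β .] — both call for a reduction, and with no lookahead the parser cannot choose between them.

Augment with X' → X and build the canonical LR(0) collection (I0 = CLOSURE({[X' → . X]}), then GOTO on every symbol after a dot until no new states appear). It has 15 states:
  I0: { [P → . T], [P → . Y Y], [T → . ) /], [T → . /], [T → . T / X], [X → . P )], [X → . Y X )], [X → .], [X' → . X], [Y → . ;] }  — shift, reduce
  I1: { [T → ) . /] }  — shift
  I2: { [T → / .] }  — reduce
  I3: { [Y → ; .] }  — reduce
  I4: { [X → P . )] }  — shift
  I5: { [P → T .], [T → T . / X] }  — shift, reduce
  I6: { [X' → X .] }  — accept
  I7: { [P → . T], [P → . Y Y], [P → Y . Y], [T → . ) /], [T → . /], [T → . T / X], [X → . P )], [X → . Y X )], [X → .], [X → Y . X )], [Y → . ;] }  — shift, reduce
  I8: { [X → Y X . )] }  — shift
  I9: { [P → . T], [P → . Y Y], [P → Y . Y], [P → Y Y .], [T → . ) /], [T → . /], [T → . T / X], [X → . P )], [X → . Y X )], [X → .], [X → Y . X )], [Y → . ;] }  — shift, 2 reduces
  I10: { [X → Y X ) .] }  — reduce
  I11: { [P → . T], [P → . Y Y], [T → . ) /], [T → . /], [T → . T / X], [T → T / . X], [X → . P )], [X → . Y X )], [X → .], [Y → . ;] }  — shift, reduce
  I12: { [T → T / X .] }  — reduce
  I13: { [X → P ) .] }  — reduce
  I14: { [T → ) / .] }  — reduce

I9 contains complete items [P → Y Y .], [X → .] — reduce-reduce conflict.

Answer: Yes — I9: [P → Y Y .] vs [X → .]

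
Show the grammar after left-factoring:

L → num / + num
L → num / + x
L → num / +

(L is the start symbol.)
Left-factoring transforms A → αβ₁ | αβ₂ into A → αA' and A' → β₁ | β₂
(α is the longest common prefix among the alternatives). Repeat until
no nonterminal has two alternatives with a common prefix.

Round 1: L has alternatives sharing prefix 'num / +'. Introduce L': L → num / + L'
  Add: L' → num
  Add: L' → x
  Add: L' → ε

No remaining common prefixes — done.

Resulting grammar:
L → num / + L'
L' → num
L' → x
L' → ε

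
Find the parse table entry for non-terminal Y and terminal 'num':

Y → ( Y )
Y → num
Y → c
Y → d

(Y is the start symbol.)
To find M[Y, 'num'], we find productions for Y where 'num' is in the predict set (PREDICT(N → α) = (FIRST(α) \ {ε}) ∪ (FOLLOW(N) if α ⇒* ε)).

Y → ( Y ): PREDICT = { '(' }
Y → num: PREDICT = { 'num' }
  'num' is in predict set, so this production goes in M[Y, 'num']
Y → c: PREDICT = { 'c' }
Y → d: PREDICT = { 'd' }

M[Y, 'num'] = Y → num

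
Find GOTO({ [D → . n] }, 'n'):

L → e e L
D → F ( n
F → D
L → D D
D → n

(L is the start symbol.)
GOTO(I, 'n') = CLOSURE({ [A → αX.β] : [A → α.Xβ] ∈ I, X = 'n' })

Items with dot before 'n', with the dot advanced:
  [D → . n] → [D → n .]
Closure adds nothing (no advanced item has the dot before a non-terminal).

GOTO = { [D → n .] }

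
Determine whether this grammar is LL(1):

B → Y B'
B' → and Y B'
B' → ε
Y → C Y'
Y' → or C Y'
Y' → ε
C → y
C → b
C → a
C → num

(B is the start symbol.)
Relevant sets:
  FOLLOW(B') = { $ }
  FOLLOW(Y') = { $, 'and' }

For B':
  PREDICT(B' → and Y B') = { 'and' }
  PREDICT(B' → ε) = { $ }
For Y':
  PREDICT(Y' → or C Y') = { 'or' }
  PREDICT(Y' → ε) = { $, 'and' }
For C:
  PREDICT(C → y) = { 'y' }
  PREDICT(C → b) = { 'b' }
  PREDICT(C → a) = { 'a' }
  PREDICT(C → num) = { 'num' }
B, Y have a single production, so nothing to check there.

All predict sets are disjoint. The grammar IS LL(1).

Answer: Yes, the grammar is LL(1).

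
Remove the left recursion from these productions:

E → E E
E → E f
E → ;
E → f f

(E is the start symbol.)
E is directly left-recursive. The standard transformation for
  A → A α₁ | ... | A α_m | β₁ | ... | β_n
is
  A  → β₁ A' | ... | β_n A'
  A' → α₁ A' | ... | α_m A' | ε

E → ; becomes E → ; E'
E → f f becomes E → f f E'
E → E E becomes E' → E E'
E → E f becomes E' → f E'
Add E' → ε

Resulting grammar:
E → ; E'
E → f f E'
E' → E E'
E' → f E'
E' → ε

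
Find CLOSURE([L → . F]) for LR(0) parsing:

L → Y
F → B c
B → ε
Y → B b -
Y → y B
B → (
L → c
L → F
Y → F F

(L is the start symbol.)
{ [B → . (], [B → .], [F → . B c], [L → . F] }

To compute CLOSURE, for each item [A → α.Bβ] where B is a non-terminal, add [B → .γ] for all productions B → γ; repeat for the newly added items until nothing changes.

Start with: [L → . F]
  [L → . F] has the dot before F: add [F → . B c]
  [F → . B c] has the dot before B: add [B → .], [B → . (]
No further items can be added.

CLOSURE = { [B → . (], [B → .], [F → . B c], [L → . F] }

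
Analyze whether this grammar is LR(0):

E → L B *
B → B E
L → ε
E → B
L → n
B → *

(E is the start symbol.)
A grammar is LR(0) if no state in the canonical LR(0) collection has:
  - both a shift item (dot before a terminal) and a complete item (shift-reduce conflict), or
  - two or more complete items (reduce-reduce conflict; the accept item [E' → E .] counts as a complete item here).

Augment with E' → E and build the canonical LR(0) collection (I0 = CLOSURE({[E' → . E]}), then GOTO on every symbol after a dot until no new states appear). It has 9 states:
  I0: { [B → . *], [B → . B E], [E → . B], [E → . L B *], [E' → . E], [L → . n], [L → .] }  — shift, reduce
  I1: { [B → * .] }  — reduce
  I2: { [B → . *], [B → . B E], [B → B . E], [E → . B], [E → . L B *], [E → B .], [L → . n], [L → .] }  — shift, 2 reduces
  I3: { [E' → E .] }  — accept
  I4: { [B → . *], [B → . B E], [E → L . B *] }  — shift
  I5: { [L → n .] }  — reduce
  I6: { [B → . *], [B → . B E], [B → B . E], [E → . B], [E → . L B *], [E → L B . *], [L → . n], [L → .] }  — shift, reduce
  I7: { [B → * .], [E → L B * .] }  — 2 reduces
  I8: { [B → B E .] }  — reduce

Conflict in state I0:
  Shift-reduce conflict between [L → .] and [B → . *]
So the grammar is NOT LR(0).

Answer: No. Shift-reduce conflict between [L → .] and [B → . *]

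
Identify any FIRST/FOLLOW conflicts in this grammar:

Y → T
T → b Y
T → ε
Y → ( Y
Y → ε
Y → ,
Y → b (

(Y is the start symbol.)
No FIRST/FOLLOW conflicts.

Nullable non-terminals: T, Y.
FIRST sets used below: FIRST(T) = { 'b', ε }

T: nullable alternative(s) T → ε; FOLLOW(T) = { $ }
  T → b Y: FIRST \ {ε} = { 'b' } — disjoint from FOLLOW(T)
  T → ε: FIRST \ {ε} = { } — this is the only nullable alternative, skip

Y: nullable alternative(s) Y → T, Y → ε; FOLLOW(Y) = { $ }
  Y → T: FIRST \ {ε} = { 'b' } — disjoint from FOLLOW(Y)
  Y → ( Y: FIRST \ {ε} = { '(' } — disjoint from FOLLOW(Y)
  Y → ε: FIRST \ {ε} = { } — disjoint from FOLLOW(Y)
  Y → ,: FIRST \ {ε} = { ',' } — disjoint from FOLLOW(Y)
  Y → b (: FIRST \ {ε} = { 'b' } — disjoint from FOLLOW(Y)

No FIRST/FOLLOW conflicts found.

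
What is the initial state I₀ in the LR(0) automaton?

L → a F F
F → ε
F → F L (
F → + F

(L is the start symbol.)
First, augment the grammar with L' → L
I₀ = CLOSURE({ [L' → . L] }):
  [L' → . L] has the dot before L: add [L → . a F F]
No further items can be added.

I₀ = { [L → . a F F], [L' → . L] }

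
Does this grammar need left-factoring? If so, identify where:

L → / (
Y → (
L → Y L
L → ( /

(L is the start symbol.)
Left-factoring is needed when two productions for the same non-terminal
share a common prefix on the right-hand side.

Productions for L:
  L → / (
  L → Y L
  L → ( /

No common prefixes found.

Answer: No, left-factoring is not needed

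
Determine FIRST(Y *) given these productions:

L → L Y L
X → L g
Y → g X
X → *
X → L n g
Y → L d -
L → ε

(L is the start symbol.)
{ 'd', 'g' }

FIRST sets of the non-terminals involved (from the grammar, by fixed-point iteration):
  FIRST(Y) = { 'd', 'g' }

To compute FIRST(Y *), process the symbols left to right:
Symbol Y is a non-terminal. Add FIRST(Y) \ {ε} = { 'd', 'g' }
Y is not nullable (ε ∉ FIRST(Y)), so stop here.
FIRST(Y *) = { 'd', 'g' }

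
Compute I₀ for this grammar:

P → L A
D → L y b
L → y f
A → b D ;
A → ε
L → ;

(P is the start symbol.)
First, augment the grammar with P' → P
I₀ = CLOSURE({ [P' → . P] }):
  [P' → . P] has the dot before P: add [P → . L A]
  [P → . L A] has the dot before L: add [L → . y f], [L → . ;]
No further items can be added.

I₀ = { [L → . ;], [L → . y f], [P → . L A], [P' → . P] }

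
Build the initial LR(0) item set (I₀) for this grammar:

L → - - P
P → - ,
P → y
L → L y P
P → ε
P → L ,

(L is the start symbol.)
First, augment the grammar with L' → L
I₀ = CLOSURE({ [L' → . L] }):
  [L' → . L] has the dot before L: add [L → . - - P], [L → . L y P]
No further items can be added.

I₀ = { [L → . - - P], [L → . L y P], [L' → . L] }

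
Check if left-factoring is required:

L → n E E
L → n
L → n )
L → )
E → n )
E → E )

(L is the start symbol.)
Left-factoring is needed when two productions for the same non-terminal
share a common prefix on the right-hand side.

Productions for L:
  L → n E E
  L → n
  L → n )
  L → )
Productions for E:
  E → n )
  E → E )

Found common prefix 'n' in productions for L

Answer: Yes, L has productions with common prefix 'n'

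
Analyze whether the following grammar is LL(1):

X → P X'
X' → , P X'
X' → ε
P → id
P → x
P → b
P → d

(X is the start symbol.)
Yes, the grammar is LL(1).

A grammar is LL(1) if for each non-terminal N with multiple productions, the predict sets of those productions are pairwise disjoint, where PREDICT(N → α) = (FIRST(α) \ {ε}) ∪ (FOLLOW(N) if α ⇒* ε).

Relevant sets:
  FOLLOW(X') = { $ }

For X':
  PREDICT(X' → ',' P X') = { ',' }
  PREDICT(X' → ε) = { $ }
For P:
  PREDICT(P → id) = { 'id' }
  PREDICT(P → x) = { 'x' }
  PREDICT(P → b) = { 'b' }
  PREDICT(P → d) = { 'd' }
X has a single production, so nothing to check there.

All predict sets are disjoint. The grammar IS LL(1).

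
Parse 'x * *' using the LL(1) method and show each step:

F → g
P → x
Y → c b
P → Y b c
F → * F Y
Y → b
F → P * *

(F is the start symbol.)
Stack is shown with the top on the left.

Stack    Input    Action
------------------------
F $      x * * $  output F → P * *
P * * $  x * * $  output P → x
x * * $  x * * $  match 'x'
* * $    * * $    match '*'
* $      * $      match '*'
$        $        accept

The string is accepted.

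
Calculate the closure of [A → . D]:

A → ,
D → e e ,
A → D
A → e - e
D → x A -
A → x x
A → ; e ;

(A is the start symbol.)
{ [A → . D], [D → . e e ,], [D → . x A -] }

To compute CLOSURE, for each item [A → α.Bβ] where B is a non-terminal, add [B → .γ] for all productions B → γ; repeat for the newly added items until nothing changes.

Start with: [A → . D]
  [A → . D] has the dot before D: add [D → . e e ,], [D → . x A -]
No further items can be added.

CLOSURE = { [A → . D], [D → . e e ,], [D → . x A -] }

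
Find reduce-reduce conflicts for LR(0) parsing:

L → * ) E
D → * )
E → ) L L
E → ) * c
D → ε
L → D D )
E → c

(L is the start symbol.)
A reduce-reduce conflict occurs when an LR(0) state has two complete items [A → α .] and [B → β .] — both call for a reduction, and with no lookahead the parser cannot choose between them.

Augment with L' → L and build the canonical LR(0) collection (I0 = CLOSURE({[L' → . L]}), then GOTO on every symbol after a dot until no new states appear). It has 16 states:
  I0: { [D → . * )], [D → .], [L → . * ) E], [L → . D D )], [L' → . L] }  — shift, reduce
  I1: { [D → * . )], [L → * . ) E] }  — shift
  I2: { [D → . * )], [D → .], [L → D . D )] }  — shift, reduce
  I3: { [L' → L .] }  — accept
  I4: { [D → * . )] }  — shift
  I5: { [L → D D . )] }  — shift
  I6: { [L → D D ) .] }  — reduce
  I7: { [D → * ) .] }  — reduce
  I8: { [D → * ) .], [E → . ) * c], [E → . ) L L], [E → . c], [L → * ) . E] }  — shift, reduce
  I9: { [D → . * )], [D → .], [E → ) . * c], [E → ) . L L], [L → . * ) E], [L → . D D )] }  — shift, reduce
  I10: { [L → * ) E .] }  — reduce
  I11: { [E → c .] }  — reduce
  I12: { [D → * . )], [E → ) * . c], [L → * . ) E] }  — shift
  I13: { [D → . * )], [D → .], [E → ) L . L], [L → . * ) E], [L → . D D )] }  — shift, reduce
  I14: { [E → ) L L .] }  — reduce
  I15: { [E → ) * c .] }  — reduce

No state contains more than one complete item.

Answer: No reduce-reduce conflicts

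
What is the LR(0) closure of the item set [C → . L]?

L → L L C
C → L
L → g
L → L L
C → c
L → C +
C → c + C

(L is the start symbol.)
To compute CLOSURE, for each item [A → α.Bβ] where B is a non-terminal, add [B → .γ] for all productions B → γ; repeat for the newly added items until nothing changes.

Start with: [C → . L]
  [C → . L] has the dot before L: add [L → . L L C], [L → . g], [L → . L L], [L → . C +]
  [L → . C +] has the dot before C: add [C → . c], [C → . c + C]
No further items can be added.

CLOSURE = { [C → . L], [C → . c + C], [C → . c], [L → . C +], [L → . L L C], [L → . L L], [L → . g] }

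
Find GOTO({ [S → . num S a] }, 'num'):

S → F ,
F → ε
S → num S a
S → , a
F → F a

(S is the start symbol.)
{ [F → . F a], [F → .], [S → . , a], [S → . F ,], [S → . num S a], [S → num . S a] }

GOTO(I, 'num') = CLOSURE({ [A → αX.β] : [A → α.Xβ] ∈ I, X = 'num' })

Items with dot before 'num', with the dot advanced:
  [S → . num S a] → [S → num . S a]
Closure of the advanced items:
  [S → num . S a] has the dot before S: add [S → . F ,], [S → . num S a], [S → . , a]
  [S → . F ,] has the dot before F: add [F → .], [F → . F a]

GOTO = { [F → . F a], [F → .], [S → . , a], [S → . F ,], [S → . num S a], [S → num . S a] }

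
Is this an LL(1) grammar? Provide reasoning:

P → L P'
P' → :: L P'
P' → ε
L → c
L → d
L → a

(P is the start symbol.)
Yes, the grammar is LL(1).

A grammar is LL(1) if for each non-terminal N with multiple productions, the predict sets of those productions are pairwise disjoint, where PREDICT(N → α) = (FIRST(α) \ {ε}) ∪ (FOLLOW(N) if α ⇒* ε).

Relevant sets:
  FOLLOW(P') = { $ }

For P':
  PREDICT(P' → :: L P') = { '::' }
  PREDICT(P' → ε) = { $ }
For L:
  PREDICT(L → c) = { 'c' }
  PREDICT(L → d) = { 'd' }
  PREDICT(L → a) = { 'a' }
P has a single production, so nothing to check there.

All predict sets are disjoint. The grammar IS LL(1).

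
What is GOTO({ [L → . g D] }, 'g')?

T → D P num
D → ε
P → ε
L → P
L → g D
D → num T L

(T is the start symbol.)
GOTO(I, 'g') = CLOSURE({ [A → αX.β] : [A → α.Xβ] ∈ I, X = 'g' })

Items with dot before 'g', with the dot advanced:
  [L → . g D] → [L → g . D]
Closure of the advanced items:
  [L → g . D] has the dot before D: add [D → .], [D → . num T L]

GOTO = { [D → . num T L], [D → .], [L → g . D] }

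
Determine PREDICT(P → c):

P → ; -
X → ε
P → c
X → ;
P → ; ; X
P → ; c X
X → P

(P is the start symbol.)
{ 'c' }

PREDICT(P → c) = (FIRST(RHS) \ {ε}) ∪ (FOLLOW(P) if ε ∈ FIRST(RHS), i.e. RHS ⇒* ε)
FIRST(c) = { 'c' }
ε ∉ FIRST(c), so FOLLOW(P) is not added.
PREDICT(P → c) = { 'c' }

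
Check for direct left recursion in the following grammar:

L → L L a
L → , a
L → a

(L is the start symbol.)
Yes, L is left-recursive

Direct left recursion occurs when N → N α for some non-terminal N (the right-hand side begins with the left-hand side itself).

L → L L a: LEFT RECURSIVE (starts with L)
L → , a: starts with ','
L → a: starts with a

The grammar has direct left recursion on: L.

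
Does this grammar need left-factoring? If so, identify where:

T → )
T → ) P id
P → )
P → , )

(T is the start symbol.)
Left-factoring is needed when two productions for the same non-terminal
share a common prefix on the right-hand side.

Productions for T:
  T → )
  T → ) P id
Productions for P:
  P → )
  P → , )

Found common prefix ')' in productions for T

Answer: Yes, T has productions with common prefix ')'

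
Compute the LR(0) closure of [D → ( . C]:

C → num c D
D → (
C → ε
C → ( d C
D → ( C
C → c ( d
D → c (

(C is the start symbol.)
Start with: [D → ( . C]
  [D → ( . C] has the dot before C: add [C → . num c D], [C → .], [C → . ( d C], [C → . c ( d]
No further items can be added.

CLOSURE = { [C → . ( d C], [C → . c ( d], [C → . num c D], [C → .], [D → ( . C] }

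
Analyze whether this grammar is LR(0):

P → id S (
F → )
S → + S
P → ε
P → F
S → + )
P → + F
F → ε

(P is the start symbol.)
No. Shift-reduce conflict between [F → .] and [F → . )]

A grammar is LR(0) if no state in the canonical LR(0) collection has:
  - both a shift item (dot before a terminal) and a complete item (shift-reduce conflict), or
  - two or more complete items (reduce-reduce conflict; the accept item [P' → P .] counts as a complete item here).

Augment with P' → P and build the canonical LR(0) collection (I0 = CLOSURE({[P' → . P]}), then GOTO on every symbol after a dot until no new states appear). It has 12 states:
  I0: { [F → . )], [F → .], [P → . + F], [P → . F], [P → . id S (], [P → .], [P' → . P] }  — shift, 2 reduces
  I1: { [F → ) .] }  — reduce
  I2: { [F → . )], [F → .], [P → + . F] }  — shift, reduce
  I3: { [P → F .] }  — reduce
  I4: { [P' → P .] }  — accept
  I5: { [P → id . S (], [S → . + )], [S → . + S] }  — shift
  I6: { [S → + . )], [S → + . S], [S → . + )], [S → . + S] }  — shift
  I7: { [P → id S . (] }  — shift
  I8: { [P → id S ( .] }  — reduce
  I9: { [S → + ) .] }  — reduce
  I10: { [S → + S .] }  — reduce
  I11: { [P → + F .] }  — reduce

Conflict in state I0:
  Shift-reduce conflict between [F → .] and [F → . )]
So the grammar is NOT LR(0).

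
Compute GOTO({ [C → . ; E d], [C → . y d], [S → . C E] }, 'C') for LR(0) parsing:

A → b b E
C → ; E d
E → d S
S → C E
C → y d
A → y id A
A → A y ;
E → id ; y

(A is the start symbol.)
{ [E → . d S], [E → . id ; y], [S → C . E] }

GOTO(I, 'C') = CLOSURE({ [A → αX.β] : [A → α.Xβ] ∈ I, X = 'C' })

Items with dot before 'C', with the dot advanced:
  [S → . C E] → [S → C . E]
Closure of the advanced items:
  [S → C . E] has the dot before E: add [E → . d S], [E → . id ; y]

GOTO = { [E → . d S], [E → . id ; y], [S → C . E] }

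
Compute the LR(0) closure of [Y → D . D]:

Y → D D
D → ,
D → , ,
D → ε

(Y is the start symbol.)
To compute CLOSURE, for each item [A → α.Bβ] where B is a non-terminal, add [B → .γ] for all productions B → γ; repeat for the newly added items until nothing changes.

Start with: [Y → D . D]
  [Y → D . D] has the dot before D: add [D → . ,], [D → . , ,], [D → .]
No further items can be added.

CLOSURE = { [D → . , ,], [D → . ,], [D → .], [Y → D . D] }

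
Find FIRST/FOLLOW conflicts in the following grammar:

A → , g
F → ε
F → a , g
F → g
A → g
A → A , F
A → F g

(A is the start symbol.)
Yes. F → g with FOLLOW(F) on { 'g' }

A FIRST/FOLLOW conflict occurs when a non-terminal N has a nullable alternative N → β (β ⇒* ε) and another alternative N → α with FIRST(α) ∩ FOLLOW(N) ≠ ∅: on such a lookahead the parser cannot decide between expanding α and letting N vanish via β.

Nullable non-terminals: F.

F: nullable alternative(s) F → ε; FOLLOW(F) = { $, ',', 'g' }
  F → ε: FIRST \ {ε} = { } — this is the only nullable alternative, skip
  F → a , g: FIRST \ {ε} = { 'a' } — disjoint from FOLLOW(F)
  F → g: FIRST \ {ε} = { 'g' } — overlaps FOLLOW(F) on { 'g' }: CONFLICT

A has no nullable alternative, so no FIRST/FOLLOW check is needed there.

So the grammar has 1 FIRST/FOLLOW conflict (marked CONFLICT above).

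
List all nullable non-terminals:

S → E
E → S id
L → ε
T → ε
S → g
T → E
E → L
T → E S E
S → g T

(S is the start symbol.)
{ 'E', 'L', 'S', 'T' }

ε-productions: L → ε, T → ε
So L, T are immediately nullable.
E → L: every symbol on the right is nullable, so E is nullable too.
S → E: every symbol on the right is nullable, so S is nullable too.
Every non-terminal is now nullable.
Nullable = { 'E', 'L', 'S', 'T' }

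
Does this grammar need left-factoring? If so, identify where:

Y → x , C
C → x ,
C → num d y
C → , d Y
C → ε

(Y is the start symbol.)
No, left-factoring is not needed

Left-factoring is needed when two productions for the same non-terminal
share a common prefix on the right-hand side.

Productions for C:
  C → x ,
  C → num d y
  C → , d Y
  C → ε

No common prefixes found.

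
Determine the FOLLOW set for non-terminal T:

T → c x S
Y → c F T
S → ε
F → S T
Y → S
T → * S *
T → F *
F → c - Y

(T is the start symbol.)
{ $, '*', 'c' }

To compute FOLLOW(T), find every occurrence of T on a right-hand side N → α T β: add FIRST(β) \ {ε}, and if β is empty or nullable also add FOLLOW(N). Iterate to a fixed point.

T is the start symbol, so $ ∈ FOLLOW(T).
In Y → c F T: T is at the end, add FOLLOW(Y)
In F → S T: T is at the end, add FOLLOW(F)

The FOLLOW sets referred to above (computed the same way, to a fixed point):
  FOLLOW(Y) = { '*', 'c' }
  FOLLOW(F) = { '*', 'c' }

Taking the union: FOLLOW(T) = { $, '*', 'c' }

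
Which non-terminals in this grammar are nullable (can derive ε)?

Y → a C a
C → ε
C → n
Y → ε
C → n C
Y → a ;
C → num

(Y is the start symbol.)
{ 'C', 'Y' }

A non-terminal is nullable if it can derive ε (the empty string): either it has an ε-production, or it has a production whose right-hand side consists entirely of nullable non-terminals.

ε-productions: C → ε, Y → ε
So C, Y are immediately nullable.
Every non-terminal is now nullable.
Nullable = { 'C', 'Y' }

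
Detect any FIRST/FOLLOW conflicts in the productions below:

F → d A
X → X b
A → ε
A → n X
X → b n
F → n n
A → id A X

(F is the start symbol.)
No FIRST/FOLLOW conflicts.

A FIRST/FOLLOW conflict occurs when a non-terminal N has a nullable alternative N → β (β ⇒* ε) and another alternative N → α with FIRST(α) ∩ FOLLOW(N) ≠ ∅: on such a lookahead the parser cannot decide between expanding α and letting N vanish via β.

Nullable non-terminals: A.

A: nullable alternative(s) A → ε; FOLLOW(A) = { $, 'b' }
  A → ε: FIRST \ {ε} = { } — this is the only nullable alternative, skip
  A → n X: FIRST \ {ε} = { 'n' } — disjoint from FOLLOW(A)
  A → id A X: FIRST \ {ε} = { 'id' } — disjoint from FOLLOW(A)

F, X have no nullable alternative, so no FIRST/FOLLOW check is needed there.

No FIRST/FOLLOW conflicts found.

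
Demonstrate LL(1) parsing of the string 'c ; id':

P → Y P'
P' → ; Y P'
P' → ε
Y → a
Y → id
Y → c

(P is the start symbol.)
LL(1) parsing maintains a stack (initially the start symbol over $) and the input. At each step: if the stack top is a terminal, match it against the current input token; if it is a non-terminal N, replace it with the RHS of M[N, lookahead] (the unique production whose predict set contains the lookahead).

Stack is shown with the top on the left.

Stack     Input     Action
--------------------------
P $       c ; id $  output P → Y P'
Y P' $    c ; id $  output Y → c
c P' $    c ; id $  match 'c'
P' $      ; id $    output P' → ; Y P'
; Y P' $  ; id $    match ';'
Y P' $    id $      output Y → id
id P' $   id $      match 'id'
P' $      $         output P' → ε
$         $         accept

The string is accepted.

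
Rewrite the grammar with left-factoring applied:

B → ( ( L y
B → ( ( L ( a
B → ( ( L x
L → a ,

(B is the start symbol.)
B → ( ( L B'
B' → y
B' → ( a
B' → x
L → a ,

Left-factoring transforms A → αβ₁ | αβ₂ into A → αA' and A' → β₁ | β₂
(α is the longest common prefix among the alternatives). Repeat until
no nonterminal has two alternatives with a common prefix.

Round 1: B has alternatives sharing prefix '( ( L'. Introduce B': B → ( ( L B'
  Add: B' → y
  Add: B' → ( a
  Add: B' → x

No remaining common prefixes — done.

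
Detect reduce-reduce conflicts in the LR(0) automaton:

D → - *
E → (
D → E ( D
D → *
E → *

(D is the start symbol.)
Yes — I2: [D → * .] vs [E → * .]

A reduce-reduce conflict occurs when an LR(0) state has two complete items [A → α .] and [B → β .] — both call for a reduction, and with no lookahead the parser cannot choose between them.

Augment with D' → D and build the canonical LR(0) collection (I0 = CLOSURE({[D' → . D]}), then GOTO on every symbol after a dot until no new states appear). It has 9 states:
  I0: { [D → . *], [D → . - *], [D → . E ( D], [D' → . D], [E → . (], [E → . *] }  — shift
  I1: { [E → ( .] }  — reduce
  I2: { [D → * .], [E → * .] }  — 2 reduces
  I3: { [D → - . *] }  — shift
  I4: { [D' → D .] }  — accept
  I5: { [D → E . ( D] }  — shift
  I6: { [D → . *], [D → . - *], [D → . E ( D], [D → E ( . D], [E → . (], [E → . *] }  — shift
  I7: { [D → E ( D .] }  — reduce
  I8: { [D → - * .] }  — reduce

I2 contains complete items [D → * .], [E → * .] — reduce-reduce conflict.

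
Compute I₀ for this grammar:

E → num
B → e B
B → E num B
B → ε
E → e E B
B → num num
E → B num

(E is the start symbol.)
{ [B → . E num B], [B → . e B], [B → . num num], [B → .], [E → . B num], [E → . e E B], [E → . num], [E' → . E] }

First, augment the grammar with E' → E
I₀ = CLOSURE({ [E' → . E] }):
  [E' → . E] has the dot before E: add [E → . num], [E → . e E B], [E → . B num]
  [E → . B num] has the dot before B: add [B → . e B], [B → . E num B], [B → .], [B → . num num]
No further items can be added.

I₀ = { [B → . E num B], [B → . e B], [B → . num num], [B → .], [E → . B num], [E → . e E B], [E → . num], [E' → . E] }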